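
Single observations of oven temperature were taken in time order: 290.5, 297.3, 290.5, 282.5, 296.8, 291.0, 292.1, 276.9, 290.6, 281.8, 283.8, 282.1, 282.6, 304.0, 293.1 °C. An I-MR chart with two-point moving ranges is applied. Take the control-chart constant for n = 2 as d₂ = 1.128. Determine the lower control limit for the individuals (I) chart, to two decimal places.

X̄ = (290.5 + 297.3 + 290.5 + 282.5 + 296.8 + 291.0 + 292.1 + 276.9 + 290.6 + 281.8 + 283.8 + 282.1 + 282.6 + 304.0 + 293.1) / 15 = 289.0400
Moving ranges: 6.8, 6.8, 8.0, 14.3, 5.8, 1.1, 15.2, 13.7, 8.8, 2.0, 1.7, 0.5, 21.4, 10.9; M̄R̄ = 117.0000 / 14 = 8.3571
LCL = X̄ − 3·M̄R̄/d₂ = 289.0400 − 3 × 8.3571 / 1.128 = 266.8136

266.81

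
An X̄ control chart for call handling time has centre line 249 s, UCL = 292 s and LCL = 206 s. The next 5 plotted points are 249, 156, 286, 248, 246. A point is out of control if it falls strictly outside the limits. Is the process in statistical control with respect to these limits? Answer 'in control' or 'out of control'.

out of control

Compare each point to [206, 292]: sample 2 = 156 < LCL.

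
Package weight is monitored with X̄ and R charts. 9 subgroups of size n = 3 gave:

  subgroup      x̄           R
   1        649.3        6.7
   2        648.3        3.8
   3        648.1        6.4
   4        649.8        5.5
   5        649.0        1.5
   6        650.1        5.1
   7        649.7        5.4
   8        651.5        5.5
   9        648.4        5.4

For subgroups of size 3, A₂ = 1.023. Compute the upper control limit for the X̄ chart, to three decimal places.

X̄̄ = (649.3 + 648.3 + 648.1 + 649.8 + 649.0 + 650.1 + 649.7 + 651.5 + 648.4) / 9 = 5844.2000 / 9 = 649.3556
R̄ = (6.7 + 3.8 + 6.4 + 5.5 + 1.5 + 5.1 + 5.4 + 5.5 + 5.4) / 9 = 45.3000 / 9 = 5.0333
UCL = X̄̄ + A₂·R̄ = 649.3556 + 1.023 × 5.0333 = 654.5047

654.505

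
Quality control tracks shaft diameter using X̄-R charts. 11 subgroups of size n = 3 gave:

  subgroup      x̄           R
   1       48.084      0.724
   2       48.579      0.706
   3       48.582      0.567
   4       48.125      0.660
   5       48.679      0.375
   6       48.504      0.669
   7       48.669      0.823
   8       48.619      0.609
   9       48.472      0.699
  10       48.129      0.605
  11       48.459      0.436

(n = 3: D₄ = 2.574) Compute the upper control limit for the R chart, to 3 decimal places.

1.608

R̄ = (0.724 + 0.706 + 0.567 + 0.660 + 0.375 + 0.669 + 0.823 + 0.609 + 0.699 + 0.605 + 0.436) / 11 = 6.8730 / 11 = 0.6248
UCL_R = D₄·R̄ = 2.574 × 0.6248 = 1.6083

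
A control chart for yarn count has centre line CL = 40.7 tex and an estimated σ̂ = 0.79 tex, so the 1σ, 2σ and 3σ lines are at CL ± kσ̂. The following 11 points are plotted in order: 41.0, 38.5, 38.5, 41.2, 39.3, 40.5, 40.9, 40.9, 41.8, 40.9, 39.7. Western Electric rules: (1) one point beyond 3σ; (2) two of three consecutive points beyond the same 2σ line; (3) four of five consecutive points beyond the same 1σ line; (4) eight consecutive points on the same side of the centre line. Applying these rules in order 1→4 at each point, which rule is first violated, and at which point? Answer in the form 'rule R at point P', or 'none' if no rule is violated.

Zone of each point (C = within 1σ̂, B = 1σ̂–2σ̂, A = 2σ̂–3σ̂, * = beyond 3σ̂; sign = side of CL): 1:+C, 2:-A, 3:-A, 4:+C, 5:-B, 6:-C, 7:+C, 8:+C, 9:+B, 10:+C, 11:-B
Rule 2 (two of three consecutive points beyond the same 2σ limit) is satisfied at point 3.

rule 2 at point 3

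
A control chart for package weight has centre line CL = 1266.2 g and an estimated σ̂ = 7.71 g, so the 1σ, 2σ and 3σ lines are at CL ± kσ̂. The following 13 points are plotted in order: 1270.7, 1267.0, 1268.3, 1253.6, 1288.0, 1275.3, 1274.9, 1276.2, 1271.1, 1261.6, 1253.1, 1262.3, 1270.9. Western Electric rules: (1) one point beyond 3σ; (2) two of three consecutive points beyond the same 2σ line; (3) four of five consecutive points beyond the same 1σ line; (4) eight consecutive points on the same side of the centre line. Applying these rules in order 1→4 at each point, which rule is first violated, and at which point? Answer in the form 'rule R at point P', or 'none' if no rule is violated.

Zone of each point (C = within 1σ̂, B = 1σ̂–2σ̂, A = 2σ̂–3σ̂, * = beyond 3σ̂; sign = side of CL): 1:+C, 2:+C, 3:+C, 4:-B, 5:+A, 6:+B, 7:+B, 8:+B, 9:+C, 10:-C, 11:-B, 12:-C, 13:+C
Rule 3 (four of five consecutive points beyond the same 1σ limit) is satisfied at point 8.

rule 3 at point 8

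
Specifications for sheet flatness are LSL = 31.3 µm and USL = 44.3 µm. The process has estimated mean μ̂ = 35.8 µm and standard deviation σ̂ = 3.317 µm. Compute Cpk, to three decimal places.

Cpu = (USL − μ̂) / (3σ̂) = (44.3 − 35.8) / (3 × 3.317) = 0.8542; Cpl = (μ̂ − LSL) / (3σ̂) = (35.8 − 31.3) / (3 × 3.317) = 0.4522; Cpk = min(Cpu, Cpl) = 0.4522

0.452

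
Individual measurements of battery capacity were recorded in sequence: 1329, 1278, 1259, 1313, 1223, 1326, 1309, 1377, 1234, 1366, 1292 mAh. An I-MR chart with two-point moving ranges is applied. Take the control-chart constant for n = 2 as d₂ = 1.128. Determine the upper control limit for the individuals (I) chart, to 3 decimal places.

X̄ = (1329 + 1278 + 1259 + 1313 + 1223 + 1326 + 1309 + 1377 + 1234 + 1366 + 1292) / 11 = 1300.5455
Moving ranges: 51, 19, 54, 90, 103, 17, 68, 143, 132, 74; M̄R̄ = 751.0000 / 10 = 75.1000
UCL = X̄ + 3·M̄R̄/d₂ = 1300.5455 + 3 × 75.1000 / 1.128 = 1500.2795

1500.279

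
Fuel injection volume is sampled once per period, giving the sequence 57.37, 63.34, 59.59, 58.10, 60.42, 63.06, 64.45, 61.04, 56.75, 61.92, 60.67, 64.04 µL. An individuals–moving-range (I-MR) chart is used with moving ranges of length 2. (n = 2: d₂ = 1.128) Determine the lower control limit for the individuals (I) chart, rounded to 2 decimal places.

X̄ = (57.37 + 63.34 + 59.59 + 58.10 + 60.42 + 63.06 + 64.45 + 61.04 + 56.75 + 61.92 + 60.67 + 64.04) / 12 = 60.8958
Moving ranges: 5.97, 3.75, 1.49, 2.32, 2.64, 1.39, 3.41, 4.29, 5.17, 1.25, 3.37; M̄R̄ = 35.0500 / 11 = 3.1864
LCL = X̄ − 3·M̄R̄/d₂ = 60.8958 − 3 × 3.1864 / 1.128 = 52.4215

52.42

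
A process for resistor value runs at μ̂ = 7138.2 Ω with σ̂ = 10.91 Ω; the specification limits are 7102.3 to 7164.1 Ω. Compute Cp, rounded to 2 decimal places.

0.94

Cp = (USL − LSL) / (6σ̂) = (7164.1 − 7102.3) / (6 × 10.91) = 61.8000 / 65.4600 = 0.9441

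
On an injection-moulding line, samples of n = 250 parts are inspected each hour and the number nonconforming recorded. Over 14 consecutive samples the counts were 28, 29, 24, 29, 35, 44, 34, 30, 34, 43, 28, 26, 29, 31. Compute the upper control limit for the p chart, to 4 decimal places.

0.1900

p̄ = Σdᵢ / (k·n) = 444 / (14 × 250) = 0.12686
UCL = p̄ + 3·√(p̄(1−p̄)/n) = 0.12686 + 3 × √(0.12686×0.87314/250) = 0.12686 + 3 × 0.02105 = 0.19000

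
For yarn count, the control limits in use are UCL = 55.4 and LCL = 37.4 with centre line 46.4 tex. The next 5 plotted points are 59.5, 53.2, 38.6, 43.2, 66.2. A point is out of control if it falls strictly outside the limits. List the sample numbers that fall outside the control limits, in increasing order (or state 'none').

Compare each point to [37.4, 55.4]: sample 1 = 59.5 > UCL; sample 5 = 66.2 > UCL.

1, 5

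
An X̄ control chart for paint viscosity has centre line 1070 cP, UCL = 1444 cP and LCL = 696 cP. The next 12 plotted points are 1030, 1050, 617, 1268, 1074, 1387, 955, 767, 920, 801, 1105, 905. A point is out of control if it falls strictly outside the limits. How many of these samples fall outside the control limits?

Compare each point to [696, 1444]: sample 3 = 617 < LCL.

1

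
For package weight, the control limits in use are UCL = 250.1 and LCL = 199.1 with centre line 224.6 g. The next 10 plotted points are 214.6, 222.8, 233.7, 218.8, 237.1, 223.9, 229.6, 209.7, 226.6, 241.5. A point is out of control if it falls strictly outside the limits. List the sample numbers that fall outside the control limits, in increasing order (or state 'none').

none

All 10 points lie within [199.1, 250.1].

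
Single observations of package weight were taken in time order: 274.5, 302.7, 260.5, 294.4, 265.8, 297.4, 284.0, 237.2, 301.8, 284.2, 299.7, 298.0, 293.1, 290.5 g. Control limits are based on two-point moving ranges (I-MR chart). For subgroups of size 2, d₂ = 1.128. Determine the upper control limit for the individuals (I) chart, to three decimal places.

352.397

X̄ = (274.5 + 302.7 + 260.5 + 294.4 + 265.8 + 297.4 + 284.0 + 237.2 + 301.8 + 284.2 + 299.7 + 298.0 + 293.1 + 290.5) / 14 = 284.5571
Moving ranges: 28.2, 42.2, 33.9, 28.6, 31.6, 13.4, 46.8, 64.6, 17.6, 15.5, 1.7, 4.9, 2.6; M̄R̄ = 331.6000 / 13 = 25.5077
UCL = X̄ + 3·M̄R̄/d₂ = 284.5571 + 3 × 25.5077 / 1.128 = 352.3968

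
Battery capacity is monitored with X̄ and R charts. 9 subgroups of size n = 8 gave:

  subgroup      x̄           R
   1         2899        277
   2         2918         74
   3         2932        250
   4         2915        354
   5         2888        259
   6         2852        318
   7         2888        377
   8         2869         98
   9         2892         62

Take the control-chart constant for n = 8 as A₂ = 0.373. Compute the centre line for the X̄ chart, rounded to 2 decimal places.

X̄̄ = (2899 + 2918 + 2932 + 2915 + 2888 + 2852 + 2888 + 2869 + 2892) / 9 = 26053.0000 / 9 = 2894.7778
CL = X̄̄ = 2894.7778

2894.78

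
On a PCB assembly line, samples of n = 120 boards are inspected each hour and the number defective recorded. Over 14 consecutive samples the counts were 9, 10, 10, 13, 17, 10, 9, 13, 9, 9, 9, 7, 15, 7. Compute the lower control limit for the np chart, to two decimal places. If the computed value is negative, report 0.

1.21

p̄ = Σdᵢ / (k·n) = 147 / (14 × 120) = 0.08750
LCL = np̄ − 3·√(np̄(1−p̄)) = 10.5000 − 3 × 3.0954 = 1.2139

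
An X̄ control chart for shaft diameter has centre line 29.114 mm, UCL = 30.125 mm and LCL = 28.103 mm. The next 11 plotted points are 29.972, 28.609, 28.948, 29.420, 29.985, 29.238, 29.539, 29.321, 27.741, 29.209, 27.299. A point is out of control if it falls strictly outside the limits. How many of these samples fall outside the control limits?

Compare each point to [28.103, 30.125]: sample 9 = 27.741 < LCL; sample 11 = 27.299 < LCL.

2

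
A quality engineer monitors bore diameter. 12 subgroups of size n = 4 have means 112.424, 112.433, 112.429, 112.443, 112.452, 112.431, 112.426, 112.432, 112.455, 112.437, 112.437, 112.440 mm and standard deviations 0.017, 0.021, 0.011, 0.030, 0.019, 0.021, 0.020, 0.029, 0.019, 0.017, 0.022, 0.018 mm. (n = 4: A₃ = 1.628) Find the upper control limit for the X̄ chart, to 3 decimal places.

X̄̄ = (112.424 + 112.433 + 112.429 + 112.443 + 112.452 + 112.431 + 112.426 + 112.432 + 112.455 + 112.437 + 112.437 + 112.440) / 12 = 112.4366
s̄ = (0.017 + 0.021 + 0.011 + 0.030 + 0.019 + 0.021 + 0.020 + 0.029 + 0.019 + 0.017 + 0.022 + 0.018) / 12 = 0.0203
UCL = X̄̄ + A₃·s̄ = 112.4366 + 1.628 × 0.0203 = 112.4697

112.470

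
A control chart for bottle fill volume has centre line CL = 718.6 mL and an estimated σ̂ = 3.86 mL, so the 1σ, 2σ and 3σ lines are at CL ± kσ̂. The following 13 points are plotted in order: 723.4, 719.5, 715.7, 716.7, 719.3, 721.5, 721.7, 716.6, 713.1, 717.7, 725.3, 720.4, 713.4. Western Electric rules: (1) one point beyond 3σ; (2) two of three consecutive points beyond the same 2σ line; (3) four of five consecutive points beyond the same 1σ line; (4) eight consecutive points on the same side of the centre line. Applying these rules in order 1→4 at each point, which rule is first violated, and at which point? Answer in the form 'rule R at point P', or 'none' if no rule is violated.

Zone of each point (C = within 1σ̂, B = 1σ̂–2σ̂, A = 2σ̂–3σ̂, * = beyond 3σ̂; sign = side of CL): 1:+B, 2:+C, 3:-C, 4:-C, 5:+C, 6:+C, 7:+C, 8:-C, 9:-B, 10:-C, 11:+B, 12:+C, 13:-B
No rule fires across all 13 points.

none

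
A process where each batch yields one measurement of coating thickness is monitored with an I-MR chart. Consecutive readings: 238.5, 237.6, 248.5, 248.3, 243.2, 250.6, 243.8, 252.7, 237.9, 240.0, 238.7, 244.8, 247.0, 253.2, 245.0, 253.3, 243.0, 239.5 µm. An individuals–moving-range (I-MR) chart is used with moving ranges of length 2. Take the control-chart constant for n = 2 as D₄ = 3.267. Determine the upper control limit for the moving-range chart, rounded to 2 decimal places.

Moving ranges: 0.9, 10.9, 0.2, 5.1, 7.4, 6.8, 8.9, 14.8, 2.1, 1.3, 6.1, 2.2, 6.2, 8.2, 8.3, 10.3, 3.5; M̄R̄ = 103.2000 / 17 = 6.0706
UCL_MR = D₄·M̄R̄ = 3.267 × 6.0706 = 19.8326

19.83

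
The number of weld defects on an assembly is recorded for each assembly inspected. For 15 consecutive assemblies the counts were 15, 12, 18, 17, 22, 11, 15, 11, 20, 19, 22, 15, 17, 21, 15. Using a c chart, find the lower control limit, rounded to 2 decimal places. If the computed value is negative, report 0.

4.42

c̄ = (15 + 12 + 18 + 17 + 22 + 11 + 15 + 11 + 20 + 19 + 22 + 15 + 17 + 21 + 15) / 15 = 250 / 15 = 16.6667
LCL = c̄ − 3√c̄ = 16.6667 − 3 × 4.0825 = 4.4192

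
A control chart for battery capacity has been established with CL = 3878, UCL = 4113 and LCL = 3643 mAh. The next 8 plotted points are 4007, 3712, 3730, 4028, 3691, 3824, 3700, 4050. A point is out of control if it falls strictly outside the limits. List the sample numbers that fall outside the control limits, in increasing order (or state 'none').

All 8 points lie within [3643, 4113].

none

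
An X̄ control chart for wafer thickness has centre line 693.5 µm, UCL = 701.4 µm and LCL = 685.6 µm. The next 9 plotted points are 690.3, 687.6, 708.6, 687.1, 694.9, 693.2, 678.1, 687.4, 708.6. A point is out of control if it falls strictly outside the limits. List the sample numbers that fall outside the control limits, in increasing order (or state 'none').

3, 7, 9

Compare each point to [685.6, 701.4]: sample 3 = 708.6 > UCL; sample 7 = 678.1 < LCL; sample 9 = 708.6 > UCL.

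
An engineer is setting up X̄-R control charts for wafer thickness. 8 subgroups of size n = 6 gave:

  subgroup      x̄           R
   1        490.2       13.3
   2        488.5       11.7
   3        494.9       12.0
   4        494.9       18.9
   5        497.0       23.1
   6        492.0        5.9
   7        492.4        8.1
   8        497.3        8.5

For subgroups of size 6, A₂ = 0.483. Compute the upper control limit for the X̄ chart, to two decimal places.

X̄̄ = (490.2 + 488.5 + 494.9 + 494.9 + 497.0 + 492.0 + 492.4 + 497.3) / 8 = 3947.2000 / 8 = 493.4000
R̄ = (13.3 + 11.7 + 12.0 + 18.9 + 23.1 + 5.9 + 8.1 + 8.5) / 8 = 101.5000 / 8 = 12.6875
UCL = X̄̄ + A₂·R̄ = 493.4000 + 0.483 × 12.6875 = 499.5281

499.53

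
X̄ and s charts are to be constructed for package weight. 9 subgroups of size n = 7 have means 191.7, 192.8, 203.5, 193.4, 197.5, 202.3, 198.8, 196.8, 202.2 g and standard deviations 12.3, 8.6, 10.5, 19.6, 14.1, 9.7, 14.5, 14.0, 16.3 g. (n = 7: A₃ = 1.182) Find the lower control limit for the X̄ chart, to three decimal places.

181.959

X̄̄ = (191.7 + 192.8 + 203.5 + 193.4 + 197.5 + 202.3 + 198.8 + 196.8 + 202.2) / 9 = 197.6667
s̄ = (12.3 + 8.6 + 10.5 + 19.6 + 14.1 + 9.7 + 14.5 + 14.0 + 16.3) / 9 = 13.2889
LCL = X̄̄ − A₃·s̄ = 197.6667 − 1.182 × 13.2889 = 181.9592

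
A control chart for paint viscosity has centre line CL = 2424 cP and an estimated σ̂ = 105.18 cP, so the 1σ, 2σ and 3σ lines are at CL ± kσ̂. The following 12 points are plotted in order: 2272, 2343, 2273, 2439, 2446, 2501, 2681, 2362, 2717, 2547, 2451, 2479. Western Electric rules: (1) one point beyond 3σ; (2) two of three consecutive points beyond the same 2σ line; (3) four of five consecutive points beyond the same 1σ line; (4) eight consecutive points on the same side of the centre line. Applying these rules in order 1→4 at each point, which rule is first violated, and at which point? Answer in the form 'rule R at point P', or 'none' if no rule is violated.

Zone of each point (C = within 1σ̂, B = 1σ̂–2σ̂, A = 2σ̂–3σ̂, * = beyond 3σ̂; sign = side of CL): 1:-B, 2:-C, 3:-B, 4:+C, 5:+C, 6:+C, 7:+A, 8:-C, 9:+A, 10:+B, 11:+C, 12:+C
Rule 2 (two of three consecutive points beyond the same 2σ limit) is satisfied at point 9.

rule 2 at point 9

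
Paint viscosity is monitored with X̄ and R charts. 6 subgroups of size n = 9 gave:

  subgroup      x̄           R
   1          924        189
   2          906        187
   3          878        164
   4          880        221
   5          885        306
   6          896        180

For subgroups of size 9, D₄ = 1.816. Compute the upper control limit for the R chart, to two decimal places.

R̄ = (189 + 187 + 164 + 221 + 306 + 180) / 6 = 1247.0000 / 6 = 207.8333
UCL_R = D₄·R̄ = 1.816 × 207.8333 = 377.4253

377.43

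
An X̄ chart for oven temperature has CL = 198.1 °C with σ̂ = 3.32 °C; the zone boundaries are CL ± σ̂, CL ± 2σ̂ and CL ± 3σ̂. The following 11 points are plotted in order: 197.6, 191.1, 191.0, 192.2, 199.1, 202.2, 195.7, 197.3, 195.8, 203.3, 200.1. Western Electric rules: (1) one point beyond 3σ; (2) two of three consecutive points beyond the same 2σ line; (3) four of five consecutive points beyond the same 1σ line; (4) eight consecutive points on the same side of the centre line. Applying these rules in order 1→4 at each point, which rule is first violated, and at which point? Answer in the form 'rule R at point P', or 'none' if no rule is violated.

rule 2 at point 3

Zone of each point (C = within 1σ̂, B = 1σ̂–2σ̂, A = 2σ̂–3σ̂, * = beyond 3σ̂; sign = side of CL): 1:-C, 2:-A, 3:-A, 4:-B, 5:+C, 6:+B, 7:-C, 8:-C, 9:-C, 10:+B, 11:+C
Rule 2 (two of three consecutive points beyond the same 2σ limit) is satisfied at point 3.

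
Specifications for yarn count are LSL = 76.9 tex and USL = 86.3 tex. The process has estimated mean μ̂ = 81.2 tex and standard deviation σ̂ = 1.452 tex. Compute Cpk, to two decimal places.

Cpu = (USL − μ̂) / (3σ̂) = (86.3 − 81.2) / (3 × 1.452) = 1.1708; Cpl = (μ̂ − LSL) / (3σ̂) = (81.2 − 76.9) / (3 × 1.452) = 0.9871; Cpk = min(Cpu, Cpl) = 0.9871

0.99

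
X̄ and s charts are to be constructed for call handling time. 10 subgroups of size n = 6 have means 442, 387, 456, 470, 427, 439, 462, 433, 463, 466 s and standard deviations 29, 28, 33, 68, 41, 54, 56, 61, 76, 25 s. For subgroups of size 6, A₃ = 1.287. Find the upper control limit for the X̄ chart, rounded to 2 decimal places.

X̄̄ = (442 + 387 + 456 + 470 + 427 + 439 + 462 + 433 + 463 + 466) / 10 = 444.5000
s̄ = (29 + 28 + 33 + 68 + 41 + 54 + 56 + 61 + 76 + 25) / 10 = 47.1000
UCL = X̄̄ + A₃·s̄ = 444.5000 + 1.287 × 47.1000 = 505.1177

505.12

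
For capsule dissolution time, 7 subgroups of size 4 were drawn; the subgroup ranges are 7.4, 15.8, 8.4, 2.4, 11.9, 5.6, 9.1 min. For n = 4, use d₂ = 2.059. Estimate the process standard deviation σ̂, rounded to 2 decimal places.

4.20

R̄ = (7.4 + 15.8 + 8.4 + 2.4 + 11.9 + 5.6 + 9.1) / 7 = 8.6571
σ̂ = R̄ / d₂ = 8.6571 / 2.059 = 4.2045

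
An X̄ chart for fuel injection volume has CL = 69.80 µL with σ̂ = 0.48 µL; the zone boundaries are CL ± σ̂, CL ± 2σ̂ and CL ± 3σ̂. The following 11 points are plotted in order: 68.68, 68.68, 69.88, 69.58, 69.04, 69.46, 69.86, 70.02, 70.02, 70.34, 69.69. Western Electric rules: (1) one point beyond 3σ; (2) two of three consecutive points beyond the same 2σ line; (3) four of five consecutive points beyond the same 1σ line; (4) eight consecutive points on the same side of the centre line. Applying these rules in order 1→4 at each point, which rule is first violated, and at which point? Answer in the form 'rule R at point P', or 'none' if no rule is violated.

Zone of each point (C = within 1σ̂, B = 1σ̂–2σ̂, A = 2σ̂–3σ̂, * = beyond 3σ̂; sign = side of CL): 1:-A, 2:-A, 3:+C, 4:-C, 5:-B, 6:-C, 7:+C, 8:+C, 9:+C, 10:+B, 11:-C
Rule 2 (two of three consecutive points beyond the same 2σ limit) is satisfied at point 2.

rule 2 at point 2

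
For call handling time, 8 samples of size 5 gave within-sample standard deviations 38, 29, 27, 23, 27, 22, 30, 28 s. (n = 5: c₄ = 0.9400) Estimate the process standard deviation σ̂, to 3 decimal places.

29.787

s̄ = (38 + 29 + 27 + 23 + 27 + 22 + 30 + 28) / 8 = 28.0000
σ̂ = s̄ / c₄ = 28.0000 / 0.9400 = 29.7872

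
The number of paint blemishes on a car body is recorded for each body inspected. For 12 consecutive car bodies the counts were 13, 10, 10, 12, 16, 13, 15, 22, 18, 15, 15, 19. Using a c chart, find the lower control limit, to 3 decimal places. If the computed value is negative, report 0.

c̄ = (13 + 10 + 10 + 12 + 16 + 13 + 15 + 22 + 18 + 15 + 15 + 19) / 12 = 178 / 12 = 14.8333
LCL = c̄ − 3√c̄ = 14.8333 − 3 × 3.8514 = 3.2791

3.279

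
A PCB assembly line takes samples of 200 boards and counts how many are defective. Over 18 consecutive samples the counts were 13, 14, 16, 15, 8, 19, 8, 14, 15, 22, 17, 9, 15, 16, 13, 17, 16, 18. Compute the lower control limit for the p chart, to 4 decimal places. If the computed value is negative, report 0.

p̄ = Σdᵢ / (k·n) = 265 / (18 × 200) = 0.07361
LCL = p̄ − 3·√(p̄(1−p̄)/n) = 0.07361 − 3 × 0.01847 = 0.01822

0.0182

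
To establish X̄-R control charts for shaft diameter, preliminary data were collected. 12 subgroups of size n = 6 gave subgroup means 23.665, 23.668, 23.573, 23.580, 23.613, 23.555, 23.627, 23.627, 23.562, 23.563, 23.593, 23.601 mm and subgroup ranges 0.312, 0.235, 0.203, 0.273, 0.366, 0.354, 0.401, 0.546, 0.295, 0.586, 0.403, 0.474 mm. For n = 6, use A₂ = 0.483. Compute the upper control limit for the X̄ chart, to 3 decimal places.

X̄̄ = (23.665 + 23.668 + 23.573 + 23.580 + 23.613 + 23.555 + 23.627 + 23.627 + 23.562 + 23.563 + 23.593 + 23.601) / 12 = 283.2270 / 12 = 23.6022
R̄ = (0.312 + 0.235 + 0.203 + 0.273 + 0.366 + 0.354 + 0.401 + 0.546 + 0.295 + 0.586 + 0.403 + 0.474) / 12 = 4.4480 / 12 = 0.3707
UCL = X̄̄ + A₂·R̄ = 23.6022 + 0.483 × 0.3707 = 23.7813

23.781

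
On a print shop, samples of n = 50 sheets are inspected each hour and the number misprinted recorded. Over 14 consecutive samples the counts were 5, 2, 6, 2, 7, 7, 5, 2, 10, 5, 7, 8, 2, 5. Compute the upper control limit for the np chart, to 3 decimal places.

p̄ = Σdᵢ / (k·n) = 73 / (14 × 50) = 0.10429
UCL = np̄ + 3·√(np̄(1−p̄)) = 5.2143 + 3 × √(5.2143×0.89571) = 5.2143 + 3 × 2.1611 = 11.6977

11.698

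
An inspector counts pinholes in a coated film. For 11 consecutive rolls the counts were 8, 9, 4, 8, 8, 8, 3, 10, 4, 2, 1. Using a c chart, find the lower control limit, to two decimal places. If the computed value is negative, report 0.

c̄ = (8 + 9 + 4 + 8 + 8 + 8 + 3 + 10 + 4 + 2 + 1) / 11 = 65 / 11 = 5.9091
LCL = c̄ − 3√c̄ = 5.9091 − 3 × 2.4309 = -1.3835 → 0 (cannot be negative)

0.00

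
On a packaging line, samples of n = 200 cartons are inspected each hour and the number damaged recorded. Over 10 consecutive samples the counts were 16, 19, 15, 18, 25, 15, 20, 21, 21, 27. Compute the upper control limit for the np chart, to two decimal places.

p̄ = Σdᵢ / (k·n) = 197 / (10 × 200) = 0.09850
UCL = np̄ + 3·√(np̄(1−p̄)) = 19.7000 + 3 × √(19.7000×0.90150) = 19.7000 + 3 × 4.2142 = 32.3426

32.34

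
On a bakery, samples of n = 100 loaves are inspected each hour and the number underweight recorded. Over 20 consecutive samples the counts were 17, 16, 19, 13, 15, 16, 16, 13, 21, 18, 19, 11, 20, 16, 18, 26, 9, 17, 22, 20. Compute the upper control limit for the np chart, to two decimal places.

28.40

p̄ = Σdᵢ / (k·n) = 342 / (20 × 100) = 0.17100
UCL = np̄ + 3·√(np̄(1−p̄)) = 17.1000 + 3 × √(17.1000×0.82900) = 17.1000 + 3 × 3.7651 = 28.3953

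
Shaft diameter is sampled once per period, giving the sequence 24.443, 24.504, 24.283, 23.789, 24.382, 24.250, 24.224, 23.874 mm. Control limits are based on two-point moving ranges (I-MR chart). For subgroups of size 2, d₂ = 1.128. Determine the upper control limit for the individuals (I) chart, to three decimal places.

24.932

X̄ = (24.443 + 24.504 + 24.283 + 23.789 + 24.382 + 24.250 + 24.224 + 23.874) / 8 = 24.2186
Moving ranges: 0.061, 0.221, 0.494, 0.593, 0.132, 0.026, 0.350; M̄R̄ = 1.8770 / 7 = 0.2681
UCL = X̄ + 3·M̄R̄/d₂ = 24.2186 + 3 × 0.2681 / 1.128 = 24.9318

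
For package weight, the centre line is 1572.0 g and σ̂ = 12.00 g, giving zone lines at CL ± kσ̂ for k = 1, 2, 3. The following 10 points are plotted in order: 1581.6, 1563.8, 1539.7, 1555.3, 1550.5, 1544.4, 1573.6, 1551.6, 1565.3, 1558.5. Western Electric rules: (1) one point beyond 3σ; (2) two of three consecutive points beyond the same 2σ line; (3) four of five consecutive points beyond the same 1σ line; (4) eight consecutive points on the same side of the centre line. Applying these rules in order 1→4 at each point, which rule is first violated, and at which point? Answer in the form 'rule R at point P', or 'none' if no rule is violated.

rule 3 at point 6

Zone of each point (C = within 1σ̂, B = 1σ̂–2σ̂, A = 2σ̂–3σ̂, * = beyond 3σ̂; sign = side of CL): 1:+C, 2:-C, 3:-A, 4:-B, 5:-B, 6:-A, 7:+C, 8:-B, 9:-C, 10:-B
Rule 3 (four of five consecutive points beyond the same 1σ limit) is satisfied at point 6.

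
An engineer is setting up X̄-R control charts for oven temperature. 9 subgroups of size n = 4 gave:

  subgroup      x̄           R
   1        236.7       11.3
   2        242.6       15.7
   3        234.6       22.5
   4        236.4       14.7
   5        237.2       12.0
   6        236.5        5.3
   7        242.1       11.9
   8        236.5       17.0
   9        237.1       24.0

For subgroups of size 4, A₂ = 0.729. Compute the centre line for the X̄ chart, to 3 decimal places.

X̄̄ = (236.7 + 242.6 + 234.6 + 236.4 + 237.2 + 236.5 + 242.1 + 236.5 + 237.1) / 9 = 2139.7000 / 9 = 237.7444
CL = X̄̄ = 237.7444

237.744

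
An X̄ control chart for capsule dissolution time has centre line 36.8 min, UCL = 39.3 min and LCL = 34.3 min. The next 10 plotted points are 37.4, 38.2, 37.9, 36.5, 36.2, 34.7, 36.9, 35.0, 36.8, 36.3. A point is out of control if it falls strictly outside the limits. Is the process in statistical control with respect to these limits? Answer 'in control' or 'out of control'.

in control

All 10 points lie within [34.3, 39.3].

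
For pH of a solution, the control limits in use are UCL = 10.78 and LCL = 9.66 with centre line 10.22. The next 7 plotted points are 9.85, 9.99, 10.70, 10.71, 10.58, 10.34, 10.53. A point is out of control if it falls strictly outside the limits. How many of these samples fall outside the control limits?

0

All 7 points lie within [9.66, 10.78].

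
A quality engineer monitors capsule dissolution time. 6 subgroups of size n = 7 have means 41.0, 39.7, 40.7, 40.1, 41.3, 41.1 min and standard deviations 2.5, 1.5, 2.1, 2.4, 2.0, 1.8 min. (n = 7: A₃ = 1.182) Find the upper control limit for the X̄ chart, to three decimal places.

43.073

X̄̄ = (41.0 + 39.7 + 40.7 + 40.1 + 41.3 + 41.1) / 6 = 40.6500
s̄ = (2.5 + 1.5 + 2.1 + 2.4 + 2.0 + 1.8) / 6 = 2.0500
UCL = X̄̄ + A₃·s̄ = 40.6500 + 1.182 × 2.0500 = 43.0731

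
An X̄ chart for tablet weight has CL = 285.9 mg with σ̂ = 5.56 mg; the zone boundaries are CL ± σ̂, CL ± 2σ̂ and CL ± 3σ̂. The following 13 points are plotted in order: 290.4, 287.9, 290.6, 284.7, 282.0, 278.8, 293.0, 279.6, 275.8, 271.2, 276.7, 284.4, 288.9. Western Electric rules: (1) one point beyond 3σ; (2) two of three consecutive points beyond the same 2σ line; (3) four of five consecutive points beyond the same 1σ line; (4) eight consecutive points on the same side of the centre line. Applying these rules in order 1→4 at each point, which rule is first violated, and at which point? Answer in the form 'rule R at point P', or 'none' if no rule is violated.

Zone of each point (C = within 1σ̂, B = 1σ̂–2σ̂, A = 2σ̂–3σ̂, * = beyond 3σ̂; sign = side of CL): 1:+C, 2:+C, 3:+C, 4:-C, 5:-C, 6:-B, 7:+B, 8:-B, 9:-B, 10:-A, 11:-B, 12:-C, 13:+C
Rule 3 (four of five consecutive points beyond the same 1σ limit) is satisfied at point 10.

rule 3 at point 10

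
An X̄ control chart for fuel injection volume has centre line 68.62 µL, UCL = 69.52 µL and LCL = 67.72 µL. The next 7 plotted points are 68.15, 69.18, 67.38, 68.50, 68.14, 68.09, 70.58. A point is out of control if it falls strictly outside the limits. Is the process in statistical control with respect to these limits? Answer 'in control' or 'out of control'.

Compare each point to [67.72, 69.52]: sample 3 = 67.38 < LCL; sample 7 = 70.58 > UCL.

out of control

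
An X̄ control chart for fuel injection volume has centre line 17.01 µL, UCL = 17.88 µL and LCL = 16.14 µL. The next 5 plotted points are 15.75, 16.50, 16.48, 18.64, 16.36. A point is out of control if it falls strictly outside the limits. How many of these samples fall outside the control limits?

2

Compare each point to [16.14, 17.88]: sample 1 = 15.75 < LCL; sample 4 = 18.64 > UCL.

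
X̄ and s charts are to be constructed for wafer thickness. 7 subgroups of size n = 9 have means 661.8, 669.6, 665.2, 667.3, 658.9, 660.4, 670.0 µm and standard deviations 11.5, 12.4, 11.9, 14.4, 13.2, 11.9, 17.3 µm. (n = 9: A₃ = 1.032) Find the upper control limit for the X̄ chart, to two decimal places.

678.39

X̄̄ = (661.8 + 669.6 + 665.2 + 667.3 + 658.9 + 660.4 + 670.0) / 7 = 664.7429
s̄ = (11.5 + 12.4 + 11.9 + 14.4 + 13.2 + 11.9 + 17.3) / 7 = 13.2286
UCL = X̄̄ + A₃·s̄ = 664.7429 + 1.032 × 13.2286 = 678.3947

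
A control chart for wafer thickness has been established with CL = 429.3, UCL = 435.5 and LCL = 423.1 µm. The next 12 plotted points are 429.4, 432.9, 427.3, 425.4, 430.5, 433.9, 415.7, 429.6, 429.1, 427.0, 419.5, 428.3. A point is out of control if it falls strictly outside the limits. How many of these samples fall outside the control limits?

2

Compare each point to [423.1, 435.5]: sample 7 = 415.7 < LCL; sample 11 = 419.5 < LCL.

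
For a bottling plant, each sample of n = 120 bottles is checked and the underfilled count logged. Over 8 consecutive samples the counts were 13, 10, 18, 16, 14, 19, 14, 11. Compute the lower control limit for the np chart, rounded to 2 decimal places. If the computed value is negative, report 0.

p̄ = Σdᵢ / (k·n) = 115 / (8 × 120) = 0.11979
LCL = np̄ − 3·√(np̄(1−p̄)) = 14.3750 − 3 × 3.5571 = 3.7037

3.70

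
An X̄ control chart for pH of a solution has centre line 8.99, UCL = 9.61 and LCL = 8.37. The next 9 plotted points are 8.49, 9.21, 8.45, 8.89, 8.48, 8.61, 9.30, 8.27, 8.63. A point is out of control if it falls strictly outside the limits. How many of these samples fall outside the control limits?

Compare each point to [8.37, 9.61]: sample 8 = 8.27 < LCL.

1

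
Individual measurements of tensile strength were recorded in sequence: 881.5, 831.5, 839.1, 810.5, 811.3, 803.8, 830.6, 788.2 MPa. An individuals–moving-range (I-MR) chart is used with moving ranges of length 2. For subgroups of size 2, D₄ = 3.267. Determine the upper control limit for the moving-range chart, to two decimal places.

Moving ranges: 50.0, 7.6, 28.6, 0.8, 7.5, 26.8, 42.4; M̄R̄ = 163.7000 / 7 = 23.3857
UCL_MR = D₄·M̄R̄ = 3.267 × 23.3857 = 76.4011

76.40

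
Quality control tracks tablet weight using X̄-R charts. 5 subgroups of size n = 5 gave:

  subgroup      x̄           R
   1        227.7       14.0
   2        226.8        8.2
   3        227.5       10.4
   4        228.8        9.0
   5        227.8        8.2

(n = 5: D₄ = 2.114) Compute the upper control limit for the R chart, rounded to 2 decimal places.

R̄ = (14.0 + 8.2 + 10.4 + 9.0 + 8.2) / 5 = 49.8000 / 5 = 9.9600
UCL_R = D₄·R̄ = 2.114 × 9.9600 = 21.0554

21.06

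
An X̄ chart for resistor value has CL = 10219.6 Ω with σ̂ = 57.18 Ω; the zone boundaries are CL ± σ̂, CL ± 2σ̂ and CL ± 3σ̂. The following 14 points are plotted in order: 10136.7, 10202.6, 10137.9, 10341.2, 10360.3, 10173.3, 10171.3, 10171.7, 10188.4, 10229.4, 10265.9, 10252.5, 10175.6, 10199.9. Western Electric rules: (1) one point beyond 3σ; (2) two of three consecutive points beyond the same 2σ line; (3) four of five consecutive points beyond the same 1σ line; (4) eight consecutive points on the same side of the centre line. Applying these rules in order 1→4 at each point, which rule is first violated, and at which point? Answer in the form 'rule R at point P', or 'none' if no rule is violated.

rule 2 at point 5

Zone of each point (C = within 1σ̂, B = 1σ̂–2σ̂, A = 2σ̂–3σ̂, * = beyond 3σ̂; sign = side of CL): 1:-B, 2:-C, 3:-B, 4:+A, 5:+A, 6:-C, 7:-C, 8:-C, 9:-C, 10:+C, 11:+C, 12:+C, 13:-C, 14:-C
Rule 2 (two of three consecutive points beyond the same 2σ limit) is satisfied at point 5.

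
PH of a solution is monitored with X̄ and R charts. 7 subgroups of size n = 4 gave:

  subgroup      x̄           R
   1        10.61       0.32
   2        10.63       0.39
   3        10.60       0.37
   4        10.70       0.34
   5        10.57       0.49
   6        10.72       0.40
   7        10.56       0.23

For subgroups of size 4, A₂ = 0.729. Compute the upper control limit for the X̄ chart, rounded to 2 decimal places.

10.89

X̄̄ = (10.61 + 10.63 + 10.60 + 10.70 + 10.57 + 10.72 + 10.56) / 7 = 74.3900 / 7 = 10.6271
R̄ = (0.32 + 0.39 + 0.37 + 0.34 + 0.49 + 0.40 + 0.23) / 7 = 2.5400 / 7 = 0.3629
UCL = X̄̄ + A₂·R̄ = 10.6271 + 0.729 × 0.3629 = 10.8917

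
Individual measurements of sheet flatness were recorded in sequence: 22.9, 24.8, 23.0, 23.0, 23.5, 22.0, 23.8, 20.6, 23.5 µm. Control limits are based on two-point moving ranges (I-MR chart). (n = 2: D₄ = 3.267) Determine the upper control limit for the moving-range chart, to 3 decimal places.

Moving ranges: 1.9, 1.8, 0.0, 0.5, 1.5, 1.8, 3.2, 2.9; M̄R̄ = 13.6000 / 8 = 1.7000
UCL_MR = D₄·M̄R̄ = 3.267 × 1.7000 = 5.5539

5.554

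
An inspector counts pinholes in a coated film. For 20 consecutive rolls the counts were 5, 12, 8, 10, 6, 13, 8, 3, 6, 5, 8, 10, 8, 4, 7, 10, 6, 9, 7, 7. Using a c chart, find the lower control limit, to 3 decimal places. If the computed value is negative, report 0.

0.000

c̄ = (5 + 12 + 8 + 10 + 6 + 13 + 8 + 3 + 6 + 5 + 8 + 10 + 8 + 4 + 7 + 10 + 6 + 9 + 7 + 7) / 20 = 152 / 20 = 7.6000
LCL = c̄ − 3√c̄ = 7.6000 − 3 × 2.7568 = -0.6704 → 0 (cannot be negative)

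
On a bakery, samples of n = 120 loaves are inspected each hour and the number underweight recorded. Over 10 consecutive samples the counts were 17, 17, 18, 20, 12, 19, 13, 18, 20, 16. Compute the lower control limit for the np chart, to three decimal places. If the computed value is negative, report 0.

p̄ = Σdᵢ / (k·n) = 170 / (10 × 120) = 0.14167
LCL = np̄ − 3·√(np̄(1−p̄)) = 17.0000 − 3 × 3.8199 = 5.5403

5.540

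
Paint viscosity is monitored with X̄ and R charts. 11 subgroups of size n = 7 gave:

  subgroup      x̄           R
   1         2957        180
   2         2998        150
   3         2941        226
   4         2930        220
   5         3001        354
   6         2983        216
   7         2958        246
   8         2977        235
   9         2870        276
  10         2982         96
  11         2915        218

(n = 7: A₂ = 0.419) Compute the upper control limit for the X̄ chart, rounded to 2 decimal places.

X̄̄ = (2957 + 2998 + 2941 + 2930 + 3001 + 2983 + 2958 + 2977 + 2870 + 2982 + 2915) / 11 = 32512.0000 / 11 = 2955.6364
R̄ = (180 + 150 + 226 + 220 + 354 + 216 + 246 + 235 + 276 + 96 + 218) / 11 = 2417.0000 / 11 = 219.7273
UCL = X̄̄ + A₂·R̄ = 2955.6364 + 0.419 × 219.7273 = 3047.7021

3047.70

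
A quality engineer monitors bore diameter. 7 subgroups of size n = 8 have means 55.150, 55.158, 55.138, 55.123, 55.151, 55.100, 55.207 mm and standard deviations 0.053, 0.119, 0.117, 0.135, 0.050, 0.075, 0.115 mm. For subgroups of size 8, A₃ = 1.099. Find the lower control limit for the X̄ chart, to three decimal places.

X̄̄ = (55.150 + 55.158 + 55.138 + 55.123 + 55.151 + 55.100 + 55.207) / 7 = 55.1467
s̄ = (0.053 + 0.119 + 0.117 + 0.135 + 0.050 + 0.075 + 0.115) / 7 = 0.0949
LCL = X̄̄ − A₃·s̄ = 55.1467 − 1.099 × 0.0949 = 55.0425

55.042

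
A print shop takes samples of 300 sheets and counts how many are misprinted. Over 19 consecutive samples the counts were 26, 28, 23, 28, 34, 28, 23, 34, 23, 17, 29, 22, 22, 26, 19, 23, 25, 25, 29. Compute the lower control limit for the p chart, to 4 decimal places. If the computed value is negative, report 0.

0.0366

p̄ = Σdᵢ / (k·n) = 484 / (19 × 300) = 0.08491
LCL = p̄ − 3·√(p̄(1−p̄)/n) = 0.08491 − 3 × 0.01609 = 0.03663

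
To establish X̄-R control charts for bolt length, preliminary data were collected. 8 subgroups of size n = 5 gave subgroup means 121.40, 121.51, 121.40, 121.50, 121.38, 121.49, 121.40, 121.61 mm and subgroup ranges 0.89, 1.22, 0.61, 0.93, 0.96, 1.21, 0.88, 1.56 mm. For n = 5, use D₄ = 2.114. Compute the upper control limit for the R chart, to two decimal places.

2.18

R̄ = (0.89 + 1.22 + 0.61 + 0.93 + 0.96 + 1.21 + 0.88 + 1.56) / 8 = 8.2600 / 8 = 1.0325
UCL_R = D₄·R̄ = 2.114 × 1.0325 = 2.1827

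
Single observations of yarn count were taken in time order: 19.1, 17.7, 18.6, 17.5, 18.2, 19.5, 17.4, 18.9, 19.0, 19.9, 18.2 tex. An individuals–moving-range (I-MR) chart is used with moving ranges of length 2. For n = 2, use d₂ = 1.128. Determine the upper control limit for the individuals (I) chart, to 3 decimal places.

X̄ = (19.1 + 17.7 + 18.6 + 17.5 + 18.2 + 19.5 + 17.4 + 18.9 + 19.0 + 19.9 + 18.2) / 11 = 18.5455
Moving ranges: 1.4, 0.9, 1.1, 0.7, 1.3, 2.1, 1.5, 0.1, 0.9, 1.7; M̄R̄ = 11.7000 / 10 = 1.1700
UCL = X̄ + 3·M̄R̄/d₂ = 18.5455 + 3 × 1.1700 / 1.128 = 21.6572

21.657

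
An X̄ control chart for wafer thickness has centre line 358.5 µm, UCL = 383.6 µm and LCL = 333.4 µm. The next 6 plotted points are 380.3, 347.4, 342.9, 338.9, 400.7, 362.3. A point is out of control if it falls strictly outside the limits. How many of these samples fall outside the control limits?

1

Compare each point to [333.4, 383.6]: sample 5 = 400.7 > UCL.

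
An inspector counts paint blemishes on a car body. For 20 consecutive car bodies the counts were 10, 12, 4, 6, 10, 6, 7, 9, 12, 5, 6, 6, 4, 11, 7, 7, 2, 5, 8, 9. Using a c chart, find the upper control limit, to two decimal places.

c̄ = (10 + 12 + 4 + 6 + 10 + 6 + 7 + 9 + 12 + 5 + 6 + 6 + 4 + 11 + 7 + 7 + 2 + 5 + 8 + 9) / 20 = 146 / 20 = 7.3000
UCL = c̄ + 3√c̄ = 7.3000 + 3 × √7.3000 = 7.3000 + 3 × 2.7019 = 15.4056

15.41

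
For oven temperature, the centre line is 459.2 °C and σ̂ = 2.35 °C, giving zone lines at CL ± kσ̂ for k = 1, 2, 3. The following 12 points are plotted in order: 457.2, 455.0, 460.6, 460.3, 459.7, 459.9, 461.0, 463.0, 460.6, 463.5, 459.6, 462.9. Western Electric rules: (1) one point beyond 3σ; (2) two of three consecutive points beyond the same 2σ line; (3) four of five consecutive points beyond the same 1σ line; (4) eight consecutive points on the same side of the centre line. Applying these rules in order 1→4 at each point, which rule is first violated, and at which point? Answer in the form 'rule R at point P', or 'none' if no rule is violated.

rule 4 at point 10

Zone of each point (C = within 1σ̂, B = 1σ̂–2σ̂, A = 2σ̂–3σ̂, * = beyond 3σ̂; sign = side of CL): 1:-C, 2:-B, 3:+C, 4:+C, 5:+C, 6:+C, 7:+C, 8:+B, 9:+C, 10:+B, 11:+C, 12:+B
Rule 4 (eight consecutive points on the same side of the centre line) is satisfied at point 10.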